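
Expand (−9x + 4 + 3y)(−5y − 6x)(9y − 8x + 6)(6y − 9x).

(−9x + 4 + 3y)(−5y − 6x)(9y − 8x + 6)(6y − 9x)
= (45xy + 54x² − 20y − 24x − 15y² − 18xy)(9y − 8x + 6)(6y − 9x)    [distributive law]
= (27xy + 54x² − 20y − 24x − 15y²)(9y − 8x + 6)(6y − 9x)    [combine like terms]
= (243xy² − 216x²y + 162xy + 486x²y − 432x³ + 324x² − 180y² + 160xy − 120y − 216xy + 192x² − 144x − 135y³ + 120xy² − 90y²)(6y − 9x)    [distributive law]
= (363xy² + 270x²y + 106xy − 432x³ + 516x² − 270y² − 120y − 144x − 135y³)(6y − 9x)    [combine like terms]
= 2178xy³ − 3267x²y² + 1620x²y² − 2430x³y + 636xy² − 954x²y − 2592x³y + 3888x⁴ + 3096x²y − 4644x³ − 1620y³ + 2430xy² − 720y² + 1080xy − 864xy + 1296x² − 810y⁴ + 1215xy³    [distributive law]
= 3393xy³ − 1647x²y² − 5022x³y + 3066xy² + 2142x²y + 3888x⁴ − 4644x³ − 1620y³ − 720y² + 216xy + 1296x² − 810y⁴    [combine like terms]

3393xy³ − 1647x²y² − 5022x³y + 3066xy² + 2142x²y + 3888x⁴ − 4644x³ − 1620y³ − 720y² + 216xy + 1296x² − 810y⁴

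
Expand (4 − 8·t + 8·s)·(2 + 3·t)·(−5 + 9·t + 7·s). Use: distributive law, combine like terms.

(4 − 8·t + 8·s)·(2 + 3·t)·(−5 + 9·t + 7·s)
= (8 + 12·t − 16·t − 24·t² + 16·s + 24·s·t)·(−5 + 9·t + 7·s)    [distributive law]
= (8 − 4·t − 24·t² + 16·s + 24·s·t)·(−5 + 9·t + 7·s)    [combine like terms]
= −40 + 72·t + 56·s + 20·t − 36·t² − 28·s·t + 120·t² − 216·t³ − 168·s·t² − 80·s + 144·s·t + 112·s² − 120·s·t + 216·s·t² + 168·s²·t    [distributive law]
= −40 + 92·t − 24·s + 84·t² − 4·s·t − 216·t³ + 48·s·t² + 112·s² + 168·s²·t    [combine like terms]

−40 + 92·t − 24·s + 84·t² − 4·s·t − 216·t³ + 48·s·t² + 112·s² + 168·s²·t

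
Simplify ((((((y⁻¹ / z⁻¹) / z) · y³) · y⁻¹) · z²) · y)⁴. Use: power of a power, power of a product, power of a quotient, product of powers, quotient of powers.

((((((y⁻¹ / z⁻¹) / z) · y³) · y⁻¹) · z²) · y)⁴
= ((((((y⁻¹ / z⁻¹) / z) · y³) · y⁻¹) · z²)⁴) · (y⁴)    [power of a product]
= ((((((y⁻¹ / z⁻¹) / z) · y³) · y⁻¹)⁴) · ((z²)⁴)) · (y⁴)    [power of a product]
= ((((((y⁻¹ / z⁻¹) / z) · y³)⁴) · ((y⁻¹)⁴)) · ((z²)⁴)) · (y⁴)    [power of a product]
= ((((((y⁻¹ / z⁻¹) / z)⁴) · ((y³)⁴)) · ((y⁻¹)⁴)) · ((z²)⁴)) · (y⁴)    [power of a product]
= ((((((y⁻¹ / z⁻¹)⁴) / (z⁴)) · ((y³)⁴)) · ((y⁻¹)⁴)) · ((z²)⁴)) · (y⁴)    [power of a quotient]
= (((((((y⁻¹)⁴) / ((z⁻¹)⁴)) / (z⁴)) · ((y³)⁴)) · ((y⁻¹)⁴)) · ((z²)⁴)) · (y⁴)    [power of a quotient]
= (((((y⁻⁴ / ((z⁻¹)⁴)) / (z⁴)) · ((y³)⁴)) · ((y⁻¹)⁴)) · ((z²)⁴)) · (y⁴)    [power of a power]
= (((((y⁻⁴ / z⁻⁴) / (z⁴)) · ((y³)⁴)) · ((y⁻¹)⁴)) · ((z²)⁴)) · (y⁴)    [power of a power]
= (((((y⁻⁴ / z⁻⁴) / z⁴) · y¹²) · ((y⁻¹)⁴)) · ((z²)⁴)) · (y⁴)    [power of a power]
= (((((y⁻⁴ / z⁻⁴) / z⁴) · y¹²) · y⁻⁴) · ((z²)⁴)) · (y⁴)    [power of a power]
= (((((y⁻⁴ / z⁻⁴) / z⁴) · y¹²) · y⁻⁴) · z⁸) · (y⁴)    [power of a power]
= y⁸z⁸    [quotient of powers; product of powers]

y⁸z⁸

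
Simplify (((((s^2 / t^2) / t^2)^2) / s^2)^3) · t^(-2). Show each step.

s^6t^(-26)

(((((s^2 / t^2) / t^2)^2) / s^2)^3) · t^(-2)
= (((((s^2 / t^2) / t^2)^2)^3) / ((s^2)^3)) · t^(-2)    [power of a quotient]
= ((((s^2 / t^2) / t^2)^6) / ((s^2)^3)) · t^(-2)    [power of a power]
= ((((s^2 / t^2)^6) / ((t^2)^6)) / ((s^2)^3)) · t^(-2)    [power of a quotient]
= (((((s^2)^6) / ((t^2)^6)) / ((t^2)^6)) / ((s^2)^3)) · t^(-2)    [power of a quotient]
= (((s^12 / ((t^2)^6)) / ((t^2)^6)) / ((s^2)^3)) · t^(-2)    [power of a power]
= (((s^12 / t^12) / ((t^2)^6)) / ((s^2)^3)) · t^(-2)    [power of a power]
= (((s^12 / t^12) / t^12) / ((s^2)^3)) · t^(-2)    [power of a power]
= (((s^12 / t^12) / t^12) / s^6) · t^(-2)    [power of a power]
= s^6t^(-26)    [quotient of powers; product of powers]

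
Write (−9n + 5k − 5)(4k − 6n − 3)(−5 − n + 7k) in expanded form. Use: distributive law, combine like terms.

(−9n + 5k − 5)(4k − 6n − 3)(−5 − n + 7k)
= (−36kn + 54n^2 + 27n + 20k^2 − 30kn − 15k − 20k + 30n + 15)(−5 − n + 7k)    [distributive law]
= (−66kn + 54n^2 + 57n + 20k^2 − 35k + 15)(−5 − n + 7k)    [combine like terms]
= 330kn + 66kn^2 − 462k^2n − 270n^2 − 54n^3 + 378kn^2 − 285n − 57n^2 + 399kn − 100k^2 − 20k^2n + 140k^3 + 175k + 35kn − 245k^2 − 75 − 15n + 105k    [distributive law]
= 764kn + 444kn^2 − 482k^2n − 327n^2 − 54n^3 − 300n − 345k^2 + 140k^3 + 280k − 75    [combine like terms]

764kn + 444kn^2 − 482k^2n − 327n^2 − 54n^3 − 300n − 345k^2 + 140k^3 + 280k − 75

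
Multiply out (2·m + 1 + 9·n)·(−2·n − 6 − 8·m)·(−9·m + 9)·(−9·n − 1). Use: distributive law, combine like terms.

−6156·m²·n² − 1008·m²·n + 1458·m·n² + 1314·m·n − 36·m² + 126·m − 1296·m³·n − 144·m³ + 4698·n² + 990·n + 54 − 1458·m·n³ + 1458·n³

(2·m + 1 + 9·n)·(−2·n − 6 − 8·m)·(−9·m + 9)·(−9·n − 1)
= (−4·m·n − 12·m − 16·m² − 2·n − 6 − 8·m − 18·n² − 54·n − 72·m·n)·(−9·m + 9)·(−9·n − 1)    [distributive law]
= (−76·m·n − 20·m − 16·m² − 56·n − 6 − 18·n²)·(−9·m + 9)·(−9·n − 1)    [combine like terms]
= (684·m²·n − 684·m·n + 180·m² − 180·m + 144·m³ − 144·m² + 504·m·n − 504·n + 54·m − 54 + 162·m·n² − 162·n²)·(−9·n − 1)    [distributive law]
= (684·m²·n − 180·m·n + 36·m² − 126·m + 144·m³ − 504·n − 54 + 162·m·n² − 162·n²)·(−9·n − 1)    [combine like terms]
= −6156·m²·n² − 684·m²·n + 1620·m·n² + 180·m·n − 324·m²·n − 36·m² + 1134·m·n + 126·m − 1296·m³·n − 144·m³ + 4536·n² + 504·n + 486·n + 54 − 1458·m·n³ − 162·m·n² + 1458·n³ + 162·n²    [distributive law]
= −6156·m²·n² − 1008·m²·n + 1458·m·n² + 1314·m·n − 36·m² + 126·m − 1296·m³·n − 144·m³ + 4698·n² + 990·n + 54 − 1458·m·n³ + 1458·n³    [combine like terms]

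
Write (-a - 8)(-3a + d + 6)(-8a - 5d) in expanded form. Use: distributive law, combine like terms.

(-a - 8)(-3a + d + 6)(-8a - 5d)
= (3a^2 - ad - 6a + 24a - 8d - 48)(-8a - 5d)    [distributive law]
= (3a^2 - ad + 18a - 8d - 48)(-8a - 5d)    [combine like terms]
= -24a^3 - 15a^2d + 8a^2d + 5ad^2 - 144a^2 - 90ad + 64ad + 40d^2 + 384a + 240d    [distributive law]
= -24a^3 - 7a^2d + 5ad^2 - 144a^2 - 26ad + 40d^2 + 384a + 240d    [combine like terms]

-24a^3 - 7a^2d + 5ad^2 - 144a^2 - 26ad + 40d^2 + 384a + 240d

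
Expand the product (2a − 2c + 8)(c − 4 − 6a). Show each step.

14ac − 56a − 12a^2 − 2c^2 + 16c − 32

(2a − 2c + 8)(c − 4 − 6a)
= 2ac − 8a − 12a^2 − 2c^2 + 8c + 12ac + 8c − 32 − 48a    [distributive law]
= 14ac − 56a − 12a^2 − 2c^2 + 16c − 32    [combine like terms]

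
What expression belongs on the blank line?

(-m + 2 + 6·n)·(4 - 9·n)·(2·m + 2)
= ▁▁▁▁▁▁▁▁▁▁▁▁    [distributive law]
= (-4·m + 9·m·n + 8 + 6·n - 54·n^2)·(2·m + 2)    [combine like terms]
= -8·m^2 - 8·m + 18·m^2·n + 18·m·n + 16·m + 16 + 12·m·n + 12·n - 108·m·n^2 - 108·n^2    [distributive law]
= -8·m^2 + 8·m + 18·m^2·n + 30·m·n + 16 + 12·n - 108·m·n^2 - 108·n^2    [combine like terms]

By distributive law:

(-4·m + 9·m·n + 8 - 18·n + 24·n - 54·n^2)·(2·m + 2)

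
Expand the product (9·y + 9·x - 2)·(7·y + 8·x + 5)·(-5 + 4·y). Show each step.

(9·y + 9·x - 2)·(7·y + 8·x + 5)·(-5 + 4·y)
= (63·y^2 + 72·x·y + 45·y + 63·x·y + 72·x^2 + 45·x - 14·y - 16·x - 10)·(-5 + 4·y)    [distributive law]
= (63·y^2 + 135·x·y + 31·y + 72·x^2 + 29·x - 10)·(-5 + 4·y)    [combine like terms]
= -315·y^2 + 252·y^3 - 675·x·y + 540·x·y^2 - 155·y + 124·y^2 - 360·x^2 + 288·x^2·y - 145·x + 116·x·y + 50 - 40·y    [distributive law]
= -191·y^2 + 252·y^3 - 559·x·y + 540·x·y^2 - 195·y - 360·x^2 + 288·x^2·y - 145·x + 50    [combine like terms]

-191·y^2 + 252·y^3 - 559·x·y + 540·x·y^2 - 195·y - 360·x^2 + 288·x^2·y - 145·x + 50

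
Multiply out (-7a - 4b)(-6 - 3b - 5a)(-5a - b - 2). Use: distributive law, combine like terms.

-280a^2 - 244ab - 84a - 240a^2b - 101ab^2 - 175a^3 - 48b^2 - 48b - 12b^3

(-7a - 4b)(-6 - 3b - 5a)(-5a - b - 2)
= (42a + 21ab + 35a^2 + 24b + 12b^2 + 20ab)(-5a - b - 2)    [distributive law]
= (42a + 41ab + 35a^2 + 24b + 12b^2)(-5a - b - 2)    [combine like terms]
= -210a^2 - 42ab - 84a - 205a^2b - 41ab^2 - 82ab - 175a^3 - 35a^2b - 70a^2 - 120ab - 24b^2 - 48b - 60ab^2 - 12b^3 - 24b^2    [distributive law]
= -280a^2 - 244ab - 84a - 240a^2b - 101ab^2 - 175a^3 - 48b^2 - 48b - 12b^3    [combine like terms]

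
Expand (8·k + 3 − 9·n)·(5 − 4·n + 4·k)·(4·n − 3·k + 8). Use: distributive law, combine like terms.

(8·k + 3 − 9·n)·(5 − 4·n + 4·k)·(4·n − 3·k + 8)
= (40·k − 32·k·n + 32·k² + 15 − 12·n + 12·k − 45·n + 36·n² − 36·k·n)·(4·n − 3·k + 8)    [distributive law]
= (52·k − 68·k·n + 32·k² + 15 − 57·n + 36·n²)·(4·n − 3·k + 8)    [combine like terms]
= 208·k·n − 156·k² + 416·k − 272·k·n² + 204·k²·n − 544·k·n + 128·k²·n − 96·k³ + 256·k² + 60·n − 45·k + 120 − 228·n² + 171·k·n − 456·n + 144·n³ − 108·k·n² + 288·n²    [distributive law]
= −165·k·n + 100·k² + 371·k − 380·k·n² + 332·k²·n − 96·k³ − 396·n + 120 + 60·n² + 144·n³    [combine like terms]

−165·k·n + 100·k² + 371·k − 380·k·n² + 332·k²·n − 96·k³ − 396·n + 120 + 60·n² + 144·n³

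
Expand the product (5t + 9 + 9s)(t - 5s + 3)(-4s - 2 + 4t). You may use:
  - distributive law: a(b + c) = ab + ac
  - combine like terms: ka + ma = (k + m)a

(5t + 9 + 9s)(t - 5s + 3)(-4s - 2 + 4t)
= (5t^2 - 25st + 15t + 9t - 45s + 27 + 9st - 45s^2 + 27s)(-4s - 2 + 4t)    [distributive law]
= (5t^2 - 16st + 24t - 18s + 27 - 45s^2)(-4s - 2 + 4t)    [combine like terms]
= -20st^2 - 10t^2 + 20t^3 + 64s^2t + 32st - 64st^2 - 96st - 48t + 96t^2 + 72s^2 + 36s - 72st - 108s - 54 + 108t + 180s^3 + 90s^2 - 180s^2t    [distributive law]
= -84st^2 + 86t^2 + 20t^3 - 116s^2t - 136st + 60t + 162s^2 - 72s - 54 + 180s^3    [combine like terms]

-84st^2 + 86t^2 + 20t^3 - 116s^2t - 136st + 60t + 162s^2 - 72s - 54 + 180s^3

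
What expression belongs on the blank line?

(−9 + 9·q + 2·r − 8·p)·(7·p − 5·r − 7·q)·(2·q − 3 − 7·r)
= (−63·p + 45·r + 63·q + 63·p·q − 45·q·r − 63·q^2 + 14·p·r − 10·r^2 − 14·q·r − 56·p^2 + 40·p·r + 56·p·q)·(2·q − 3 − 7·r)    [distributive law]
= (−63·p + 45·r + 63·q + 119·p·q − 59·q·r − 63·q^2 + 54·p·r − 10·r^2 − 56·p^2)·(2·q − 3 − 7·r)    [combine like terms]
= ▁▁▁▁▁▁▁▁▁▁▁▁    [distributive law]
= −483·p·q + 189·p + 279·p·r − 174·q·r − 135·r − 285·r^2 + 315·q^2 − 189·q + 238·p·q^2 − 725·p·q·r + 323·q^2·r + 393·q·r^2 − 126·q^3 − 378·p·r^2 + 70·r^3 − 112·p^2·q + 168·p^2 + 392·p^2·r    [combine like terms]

After distributive law, the bracketed line is:

−126·p·q + 189·p + 441·p·r + 90·q·r − 135·r − 315·r^2 + 126·q^2 − 189·q − 441·q·r + 238·p·q^2 − 357·p·q − 833·p·q·r − 118·q^2·r + 177·q·r + 413·q·r^2 − 126·q^3 + 189·q^2 + 441·q^2·r + 108·p·q·r − 162·p·r − 378·p·r^2 − 20·q·r^2 + 30·r^2 + 70·r^3 − 112·p^2·q + 168·p^2 + 392·p^2·r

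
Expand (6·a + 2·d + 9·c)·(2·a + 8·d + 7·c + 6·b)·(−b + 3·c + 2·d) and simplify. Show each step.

−12·a²·b + 36·a²·c + 24·a²·d + 20·a·b·d + 276·a·c·d + 104·a·d² + 48·a·b·c + 180·a·c² − 36·a·b² + 8·b·d² + 220·c·d² + 32·d³ + 58·b·c·d + 384·c²·d − 12·b²·d + 99·b·c² + 189·c³ − 54·b²·c

(6·a + 2·d + 9·c)·(2·a + 8·d + 7·c + 6·b)·(−b + 3·c + 2·d)
= (12·a² + 48·a·d + 42·a·c + 36·a·b + 4·a·d + 16·d² + 14·c·d + 12·b·d + 18·a·c + 72·c·d + 63·c² + 54·b·c)·(−b + 3·c + 2·d)    [distributive law]
= (12·a² + 52·a·d + 60·a·c + 36·a·b + 16·d² + 86·c·d + 12·b·d + 63·c² + 54·b·c)·(−b + 3·c + 2·d)    [combine like terms]
= −12·a²·b + 36·a²·c + 24·a²·d − 52·a·b·d + 156·a·c·d + 104·a·d² − 60·a·b·c + 180·a·c² + 120·a·c·d − 36·a·b² + 108·a·b·c + 72·a·b·d − 16·b·d² + 48·c·d² + 32·d³ − 86·b·c·d + 258·c²·d + 172·c·d² − 12·b²·d + 36·b·c·d + 24·b·d² − 63·b·c² + 189·c³ + 126·c²·d − 54·b²·c + 162·b·c² + 108·b·c·d    [distributive law]
= −12·a²·b + 36·a²·c + 24·a²·d + 20·a·b·d + 276·a·c·d + 104·a·d² + 48·a·b·c + 180·a·c² − 36·a·b² + 8·b·d² + 220·c·d² + 32·d³ + 58·b·c·d + 384·c²·d − 12·b²·d + 99·b·c² + 189·c³ − 54·b²·c    [combine like terms]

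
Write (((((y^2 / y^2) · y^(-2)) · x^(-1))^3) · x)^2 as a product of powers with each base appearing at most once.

x^(-4)y^(-12)

(((((y^2 / y^2) · y^(-2)) · x^(-1))^3) · x)^2
= (((((y^2 / y^2) · y^(-2)) · x^(-1))^3)^2) · (x^2)    [power of a product]
= ((((y^2 / y^2) · y^(-2)) · x^(-1))^6) · (x^2)    [power of a power]
= ((((y^2 / y^2) · y^(-2))^6) · ((x^(-1))^6)) · (x^2)    [power of a product]
= ((((y^2 / y^2)^6) · ((y^(-2))^6)) · ((x^(-1))^6)) · (x^2)    [power of a product]
= (((((y^2)^6) / ((y^2)^6)) · ((y^(-2))^6)) · ((x^(-1))^6)) · (x^2)    [power of a quotient]
= (((y^12 / ((y^2)^6)) · ((y^(-2))^6)) · ((x^(-1))^6)) · (x^2)    [power of a power]
= (((y^12 / y^12) · ((y^(-2))^6)) · ((x^(-1))^6)) · (x^2)    [power of a power]
= ((y^0 · ((y^(-2))^6)) · ((x^(-1))^6)) · (x^2)    [quotient of powers]
= ((y^0 · y^(-12)) · ((x^(-1))^6)) · (x^2)    [power of a power]
= (y^(-12) · ((x^(-1))^6)) · (x^2)    [product of powers]
= (y^(-12) · x^(-6)) · (x^2)    [power of a power]
= x^(-4)y^(-12)    [product of powers]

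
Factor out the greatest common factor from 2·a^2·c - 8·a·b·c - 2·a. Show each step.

2·a(a·c - 4·b·c - 1)

2·a^2·c - 8·a·b·c - 2·a
= 2(a^2·c - 4·a·b·c - a)    [factor out 2]
= 2·a(a·c - 4·b·c - 1)    [factor out a]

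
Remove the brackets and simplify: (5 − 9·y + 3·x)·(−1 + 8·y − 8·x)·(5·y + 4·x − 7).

−368·y + 281·x + 35 + 749·y^2 − 691·x·y − 4·x^2 − 360·y^3 + 192·x·y^2 + 264·x^2·y − 96·x^3

(5 − 9·y + 3·x)·(−1 + 8·y − 8·x)·(5·y + 4·x − 7)
= (−5 + 40·y − 40·x + 9·y − 72·y^2 + 72·x·y − 3·x + 24·x·y − 24·x^2)·(5·y + 4·x − 7)    [distributive law]
= (−5 + 49·y − 43·x − 72·y^2 + 96·x·y − 24·x^2)·(5·y + 4·x − 7)    [combine like terms]
= −25·y − 20·x + 35 + 245·y^2 + 196·x·y − 343·y − 215·x·y − 172·x^2 + 301·x − 360·y^3 − 288·x·y^2 + 504·y^2 + 480·x·y^2 + 384·x^2·y − 672·x·y − 120·x^2·y − 96·x^3 + 168·x^2    [distributive law]
= −368·y + 281·x + 35 + 749·y^2 − 691·x·y − 4·x^2 − 360·y^3 + 192·x·y^2 + 264·x^2·y − 96·x^3    [combine like terms]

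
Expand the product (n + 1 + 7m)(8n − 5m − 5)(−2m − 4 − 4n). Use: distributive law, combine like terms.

−220mn^2 − 44n^2 − 32n^3 + 38m^2n − 50mn + 8n + 220m^2 + 170m + 20 + 70m^3

(n + 1 + 7m)(8n − 5m − 5)(−2m − 4 − 4n)
= (8n^2 − 5mn − 5n + 8n − 5m − 5 + 56mn − 35m^2 − 35m)(−2m − 4 − 4n)    [distributive law]
= (8n^2 + 51mn + 3n − 40m − 5 − 35m^2)(−2m − 4 − 4n)    [combine like terms]
= −16mn^2 − 32n^2 − 32n^3 − 102m^2n − 204mn − 204mn^2 − 6mn − 12n − 12n^2 + 80m^2 + 160m + 160mn + 10m + 20 + 20n + 70m^3 + 140m^2 + 140m^2n    [distributive law]
= −220mn^2 − 44n^2 − 32n^3 + 38m^2n − 50mn + 8n + 220m^2 + 170m + 20 + 70m^3    [combine like terms]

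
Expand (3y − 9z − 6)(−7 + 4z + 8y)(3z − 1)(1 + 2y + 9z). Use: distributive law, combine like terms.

648yz − 438y^2z − 1197yz^2 − 15y + 114y^2 + 288y^2z^2 − 1836yz^3 + 144y^3z − 48y^3 + 936z^2 + 1269z^3 − 291z − 972z^4 − 42

(3y − 9z − 6)(−7 + 4z + 8y)(3z − 1)(1 + 2y + 9z)
= (−21y + 12yz + 24y^2 + 63z − 36z^2 − 72yz + 42 − 24z − 48y)(3z − 1)(1 + 2y + 9z)    [distributive law]
= (−69y − 60yz + 24y^2 + 39z − 36z^2 + 42)(3z − 1)(1 + 2y + 9z)    [combine like terms]
= (−207yz + 69y − 180yz^2 + 60yz + 72y^2z − 24y^2 + 117z^2 − 39z − 108z^3 + 36z^2 + 126z − 42)(1 + 2y + 9z)    [distributive law]
= (−147yz + 69y − 180yz^2 + 72y^2z − 24y^2 + 153z^2 + 87z − 108z^3 − 42)(1 + 2y + 9z)    [combine like terms]
= −147yz − 294y^2z − 1323yz^2 + 69y + 138y^2 + 621yz − 180yz^2 − 360y^2z^2 − 1620yz^3 + 72y^2z + 144y^3z + 648y^2z^2 − 24y^2 − 48y^3 − 216y^2z + 153z^2 + 306yz^2 + 1377z^3 + 87z + 174yz + 783z^2 − 108z^3 − 216yz^3 − 972z^4 − 42 − 84y − 378z    [distributive law]
= 648yz − 438y^2z − 1197yz^2 − 15y + 114y^2 + 288y^2z^2 − 1836yz^3 + 144y^3z − 48y^3 + 936z^2 + 1269z^3 − 291z − 972z^4 − 42    [combine like terms]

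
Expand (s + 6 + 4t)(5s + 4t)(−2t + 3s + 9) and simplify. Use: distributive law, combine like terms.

(s + 6 + 4t)(5s + 4t)(−2t + 3s + 9)
= (5s² + 4st + 30s + 24t + 20st + 16t²)(−2t + 3s + 9)    [distributive law]
= (5s² + 24st + 30s + 24t + 16t²)(−2t + 3s + 9)    [combine like terms]
= −10s²t + 15s³ + 45s² − 48st² + 72s²t + 216st − 60st + 90s² + 270s − 48t² + 72st + 216t − 32t³ + 48st² + 144t²    [distributive law]
= 62s²t + 15s³ + 135s² + 228st + 270s + 96t² + 216t − 32t³    [combine like terms]

62s²t + 15s³ + 135s² + 228st + 270s + 96t² + 216t − 32t³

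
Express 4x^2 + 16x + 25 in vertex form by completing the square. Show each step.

4(x + 2)^2 + 9

4x^2 + 16x + 25
= 4(x^2 + 4x) + 25    [factor out 4 from the x-terms]
= 4(x^2 + 4x + 4 - 4) + 25    [add and subtract 4 inside the bracket]
= 4(x + 2)^2 - 16 + 25    [perfect-square identity]
= 4(x + 2)^2 + 9    [combine constants]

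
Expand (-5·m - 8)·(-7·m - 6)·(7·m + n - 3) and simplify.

245·m^3 + 35·m^2·n + 497·m^2 + 86·m·n + 78·m + 48·n - 144

(-5·m - 8)·(-7·m - 6)·(7·m + n - 3)
= (35·m^2 + 30·m + 56·m + 48)·(7·m + n - 3)    [distributive law]
= (35·m^2 + 86·m + 48)·(7·m + n - 3)    [combine like terms]
= 245·m^3 + 35·m^2·n - 105·m^2 + 602·m^2 + 86·m·n - 258·m + 336·m + 48·n - 144    [distributive law]
= 245·m^3 + 35·m^2·n + 497·m^2 + 86·m·n + 78·m + 48·n - 144    [combine like terms]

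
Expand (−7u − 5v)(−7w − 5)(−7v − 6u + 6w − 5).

−553uvw − 294u^2w + 294uw^2 − 35uw − 395uv − 210u^2 − 175u − 245v^2w + 210vw^2 − 25vw − 175v^2 − 125v

(−7u − 5v)(−7w − 5)(−7v − 6u + 6w − 5)
= (49uw + 35u + 35vw + 25v)(−7v − 6u + 6w − 5)    [distributive law]
= −343uvw − 294u^2w + 294uw^2 − 245uw − 245uv − 210u^2 + 210uw − 175u − 245v^2w − 210uvw + 210vw^2 − 175vw − 175v^2 − 150uv + 150vw − 125v    [distributive law]
= −553uvw − 294u^2w + 294uw^2 − 35uw − 395uv − 210u^2 − 175u − 245v^2w + 210vw^2 − 25vw − 175v^2 − 125v    [combine like terms]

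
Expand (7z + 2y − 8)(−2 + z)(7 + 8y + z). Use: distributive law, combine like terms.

(7z + 2y − 8)(−2 + z)(7 + 8y + z)
= (−14z + 7z^2 − 4y + 2yz + 16 − 8z)(7 + 8y + z)    [distributive law]
= (−22z + 7z^2 − 4y + 2yz + 16)(7 + 8y + z)    [combine like terms]
= −154z − 176yz − 22z^2 + 49z^2 + 56yz^2 + 7z^3 − 28y − 32y^2 − 4yz + 14yz + 16y^2z + 2yz^2 + 112 + 128y + 16z    [distributive law]
= −138z − 166yz + 27z^2 + 58yz^2 + 7z^3 + 100y − 32y^2 + 16y^2z + 112    [combine like terms]

−138z − 166yz + 27z^2 + 58yz^2 + 7z^3 + 100y − 32y^2 + 16y^2z + 112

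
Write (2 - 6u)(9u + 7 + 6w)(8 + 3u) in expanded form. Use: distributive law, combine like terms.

-150u - 504u^2 + 112 + 96w - 252uw - 162u^3 - 108u^2w

(2 - 6u)(9u + 7 + 6w)(8 + 3u)
= (18u + 14 + 12w - 54u^2 - 42u - 36uw)(8 + 3u)    [distributive law]
= (-24u + 14 + 12w - 54u^2 - 36uw)(8 + 3u)    [combine like terms]
= -192u - 72u^2 + 112 + 42u + 96w + 36uw - 432u^2 - 162u^3 - 288uw - 108u^2w    [distributive law]
= -150u - 504u^2 + 112 + 96w - 252uw - 162u^3 - 108u^2w    [combine like terms]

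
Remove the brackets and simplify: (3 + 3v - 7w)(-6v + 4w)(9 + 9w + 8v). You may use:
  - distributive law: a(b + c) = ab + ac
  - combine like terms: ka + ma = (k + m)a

(3 + 3v - 7w)(-6v + 4w)(9 + 9w + 8v)
= (-18v + 12w - 18v^2 + 12vw + 42vw - 28w^2)(9 + 9w + 8v)    [distributive law]
= (-18v + 12w - 18v^2 + 54vw - 28w^2)(9 + 9w + 8v)    [combine like terms]
= -162v - 162vw - 144v^2 + 108w + 108w^2 + 96vw - 162v^2 - 162v^2w - 144v^3 + 486vw + 486vw^2 + 432v^2w - 252w^2 - 252w^3 - 224vw^2    [distributive law]
= -162v + 420vw - 306v^2 + 108w - 144w^2 + 270v^2w - 144v^3 + 262vw^2 - 252w^3    [combine like terms]

-162v + 420vw - 306v^2 + 108w - 144w^2 + 270v^2w - 144v^3 + 262vw^2 - 252w^3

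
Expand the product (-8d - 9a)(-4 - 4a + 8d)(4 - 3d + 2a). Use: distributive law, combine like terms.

128d - 352d² - 204ad - 8ad² - 188a²d + 192d³ + 144a + 216a² + 72a³

(-8d - 9a)(-4 - 4a + 8d)(4 - 3d + 2a)
= (32d + 32ad - 64d² + 36a + 36a² - 72ad)(4 - 3d + 2a)    [distributive law]
= (32d - 40ad - 64d² + 36a + 36a²)(4 - 3d + 2a)    [combine like terms]
= 128d - 96d² + 64ad - 160ad + 120ad² - 80a²d - 256d² + 192d³ - 128ad² + 144a - 108ad + 72a² + 144a² - 108a²d + 72a³    [distributive law]
= 128d - 352d² - 204ad - 8ad² - 188a²d + 192d³ + 144a + 216a² + 72a³    [combine like terms]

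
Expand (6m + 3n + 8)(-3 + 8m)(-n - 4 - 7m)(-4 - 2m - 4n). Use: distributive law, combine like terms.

(6m + 3n + 8)(-3 + 8m)(-n - 4 - 7m)(-4 - 2m - 4n)
= (-18m + 48m^2 - 9n + 24mn - 24 + 64m)(-n - 4 - 7m)(-4 - 2m - 4n)    [distributive law]
= (46m + 48m^2 - 9n + 24mn - 24)(-n - 4 - 7m)(-4 - 2m - 4n)    [combine like terms]
= (-46mn - 184m - 322m^2 - 48m^2n - 192m^2 - 336m^3 + 9n^2 + 36n + 63mn - 24mn^2 - 96mn - 168m^2n + 24n + 96 + 168m)(-4 - 2m - 4n)    [distributive law]
= (-79mn - 16m - 514m^2 - 216m^2n - 336m^3 + 9n^2 + 60n - 24mn^2 + 96)(-4 - 2m - 4n)    [combine like terms]
= 316mn + 158m^2n + 316mn^2 + 64m + 32m^2 + 64mn + 2056m^2 + 1028m^3 + 2056m^2n + 864m^2n + 432m^3n + 864m^2n^2 + 1344m^3 + 672m^4 + 1344m^3n - 36n^2 - 18mn^2 - 36n^3 - 240n - 120mn - 240n^2 + 96mn^2 + 48m^2n^2 + 96mn^3 - 384 - 192m - 384n    [distributive law]
= 260mn + 3078m^2n + 394mn^2 - 128m + 2088m^2 + 2372m^3 + 1776m^3n + 912m^2n^2 + 672m^4 - 276n^2 - 36n^3 - 624n + 96mn^3 - 384    [combine like terms]

260mn + 3078m^2n + 394mn^2 - 128m + 2088m^2 + 2372m^3 + 1776m^3n + 912m^2n^2 + 672m^4 - 276n^2 - 36n^3 - 624n + 96mn^3 - 384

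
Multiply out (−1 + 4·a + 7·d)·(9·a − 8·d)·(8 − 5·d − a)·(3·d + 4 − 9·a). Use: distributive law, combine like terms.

(−1 + 4·a + 7·d)·(9·a − 8·d)·(8 − 5·d − a)·(3·d + 4 − 9·a)
= (−9·a + 8·d + 36·a^2 − 32·a·d + 63·a·d − 56·d^2)·(8 − 5·d − a)·(3·d + 4 − 9·a)    [distributive law]
= (−9·a + 8·d + 36·a^2 + 31·a·d − 56·d^2)·(8 − 5·d − a)·(3·d + 4 − 9·a)    [combine like terms]
= (−72·a + 45·a·d + 9·a^2 + 64·d − 40·d^2 − 8·a·d + 288·a^2 − 180·a^2·d − 36·a^3 + 248·a·d − 155·a·d^2 − 31·a^2·d − 448·d^2 + 280·d^3 + 56·a·d^2)·(3·d + 4 − 9·a)    [distributive law]
= (−72·a + 285·a·d + 297·a^2 + 64·d − 488·d^2 − 211·a^2·d − 36·a^3 − 99·a·d^2 + 280·d^3)·(3·d + 4 − 9·a)    [combine like terms]
= −216·a·d − 288·a + 648·a^2 + 855·a·d^2 + 1140·a·d − 2565·a^2·d + 891·a^2·d + 1188·a^2 − 2673·a^3 + 192·d^2 + 256·d − 576·a·d − 1464·d^3 − 1952·d^2 + 4392·a·d^2 − 633·a^2·d^2 − 844·a^2·d + 1899·a^3·d − 108·a^3·d − 144·a^3 + 324·a^4 − 297·a·d^3 − 396·a·d^2 + 891·a^2·d^2 + 840·d^4 + 1120·d^3 − 2520·a·d^3    [distributive law]
= 348·a·d − 288·a + 1836·a^2 + 4851·a·d^2 − 2518·a^2·d − 2817·a^3 − 1760·d^2 + 256·d − 344·d^3 + 258·a^2·d^2 + 1791·a^3·d + 324·a^4 − 2817·a·d^3 + 840·d^4    [combine like terms]

348·a·d − 288·a + 1836·a^2 + 4851·a·d^2 − 2518·a^2·d − 2817·a^3 − 1760·d^2 + 256·d − 344·d^3 + 258·a^2·d^2 + 1791·a^3·d + 324·a^4 − 2817·a·d^3 + 840·d^4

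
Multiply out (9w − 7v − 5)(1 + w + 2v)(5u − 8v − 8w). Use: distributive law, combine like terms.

(9w − 7v − 5)(1 + w + 2v)(5u − 8v − 8w)
= (9w + 9w^2 + 18vw − 7v − 7vw − 14v^2 − 5 − 5w − 10v)(5u − 8v − 8w)    [distributive law]
= (4w + 9w^2 + 11vw − 17v − 14v^2 − 5)(5u − 8v − 8w)    [combine like terms]
= 20uw − 32vw − 32w^2 + 45uw^2 − 72vw^2 − 72w^3 + 55uvw − 88v^2w − 88vw^2 − 85uv + 136v^2 + 136vw − 70uv^2 + 112v^3 + 112v^2w − 25u + 40v + 40w    [distributive law]
= 20uw + 104vw − 32w^2 + 45uw^2 − 160vw^2 − 72w^3 + 55uvw + 24v^2w − 85uv + 136v^2 − 70uv^2 + 112v^3 − 25u + 40v + 40w    [combine like terms]

20uw + 104vw − 32w^2 + 45uw^2 − 160vw^2 − 72w^3 + 55uvw + 24v^2w − 85uv + 136v^2 − 70uv^2 + 112v^3 − 25u + 40v + 40w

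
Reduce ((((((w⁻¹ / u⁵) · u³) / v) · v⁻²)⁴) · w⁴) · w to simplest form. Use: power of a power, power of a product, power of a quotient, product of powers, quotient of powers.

u⁻⁸v⁻¹²w

((((((w⁻¹ / u⁵) · u³) / v) · v⁻²)⁴) · w⁴) · w
= ((((((w⁻¹ / u⁵) · u³) / v)⁴) · ((v⁻²)⁴)) · w⁴) · w    [power of a product]
= ((((((w⁻¹ / u⁵) · u³)⁴) / (v⁴)) · ((v⁻²)⁴)) · w⁴) · w    [power of a quotient]
= ((((((w⁻¹ / u⁵)⁴) · ((u³)⁴)) / (v⁴)) · ((v⁻²)⁴)) · w⁴) · w    [power of a product]
= (((((((w⁻¹)⁴) / ((u⁵)⁴)) · ((u³)⁴)) / (v⁴)) · ((v⁻²)⁴)) · w⁴) · w    [power of a quotient]
= (((((w⁻⁴ / ((u⁵)⁴)) · ((u³)⁴)) / (v⁴)) · ((v⁻²)⁴)) · w⁴) · w    [power of a power]
= (((((w⁻⁴ / u²⁰) · ((u³)⁴)) / (v⁴)) · ((v⁻²)⁴)) · w⁴) · w    [power of a power]
= (((((w⁻⁴ / u²⁰) · u¹²) / (v⁴)) · ((v⁻²)⁴)) · w⁴) · w    [power of a power]
= (((((w⁻⁴ / u²⁰) · u¹²) / v⁴) · v⁻⁸) · w⁴) · w    [power of a power]
= u⁻⁸v⁻¹²w    [quotient of powers; product of powers]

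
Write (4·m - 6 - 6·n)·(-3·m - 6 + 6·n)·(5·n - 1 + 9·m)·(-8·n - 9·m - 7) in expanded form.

-1518·m^2·n^2 - 1998·m^3·n - 1242·m^2·n + 1134·m^3 - 2676·m^2 + 972·m^4 + 1050·m·n^2 - 3756·m·n - 1986·m + 2532·m·n^3 - 1692·n^2 - 972·n + 252 + 1440·n^4 + 972·n^3

(4·m - 6 - 6·n)·(-3·m - 6 + 6·n)·(5·n - 1 + 9·m)·(-8·n - 9·m - 7)
= (-12·m^2 - 24·m + 24·m·n + 18·m + 36 - 36·n + 18·m·n + 36·n - 36·n^2)·(5·n - 1 + 9·m)·(-8·n - 9·m - 7)    [distributive law]
= (-12·m^2 - 6·m + 42·m·n + 36 - 36·n^2)·(5·n - 1 + 9·m)·(-8·n - 9·m - 7)    [combine like terms]
= (-60·m^2·n + 12·m^2 - 108·m^3 - 30·m·n + 6·m - 54·m^2 + 210·m·n^2 - 42·m·n + 378·m^2·n + 180·n - 36 + 324·m - 180·n^3 + 36·n^2 - 324·m·n^2)·(-8·n - 9·m - 7)    [distributive law]
= (318·m^2·n - 42·m^2 - 108·m^3 - 72·m·n + 330·m - 114·m·n^2 + 180·n - 36 - 180·n^3 + 36·n^2)·(-8·n - 9·m - 7)    [combine like terms]
= -2544·m^2·n^2 - 2862·m^3·n - 2226·m^2·n + 336·m^2·n + 378·m^3 + 294·m^2 + 864·m^3·n + 972·m^4 + 756·m^3 + 576·m·n^2 + 648·m^2·n + 504·m·n - 2640·m·n - 2970·m^2 - 2310·m + 912·m·n^3 + 1026·m^2·n^2 + 798·m·n^2 - 1440·n^2 - 1620·m·n - 1260·n + 288·n + 324·m + 252 + 1440·n^4 + 1620·m·n^3 + 1260·n^3 - 288·n^3 - 324·m·n^2 - 252·n^2    [distributive law]
= -1518·m^2·n^2 - 1998·m^3·n - 1242·m^2·n + 1134·m^3 - 2676·m^2 + 972·m^4 + 1050·m·n^2 - 3756·m·n - 1986·m + 2532·m·n^3 - 1692·n^2 - 972·n + 252 + 1440·n^4 + 972·n^3    [combine like terms]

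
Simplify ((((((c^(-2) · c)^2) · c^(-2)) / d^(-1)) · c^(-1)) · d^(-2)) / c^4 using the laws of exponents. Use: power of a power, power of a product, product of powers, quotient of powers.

c^(-9)d^(-1)

((((((c^(-2) · c)^2) · c^(-2)) / d^(-1)) · c^(-1)) · d^(-2)) / c^4
= (((((((c^(-2))^2) · (c^2)) · c^(-2)) / d^(-1)) · c^(-1)) · d^(-2)) / c^4    [power of a product]
= (((((c^(-4) · (c^2)) · c^(-2)) / d^(-1)) · c^(-1)) · d^(-2)) / c^4    [power of a power]
= ((((c^(-2) · c^(-2)) / d^(-1)) · c^(-1)) · d^(-2)) / c^4    [product of powers]
= (((c^(-4) / d^(-1)) · c^(-1)) · d^(-2)) / c^4    [product of powers]
= c^(-9)d^(-1)    [quotient of powers; product of powers]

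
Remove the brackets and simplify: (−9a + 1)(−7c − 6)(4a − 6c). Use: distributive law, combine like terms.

(−9a + 1)(−7c − 6)(4a − 6c)
= (63ac + 54a − 7c − 6)(4a − 6c)    [distributive law]
= 252a^2c − 378ac^2 + 216a^2 − 324ac − 28ac + 42c^2 − 24a + 36c    [distributive law]
= 252a^2c − 378ac^2 + 216a^2 − 352ac + 42c^2 − 24a + 36c    [combine like terms]

252a^2c − 378ac^2 + 216a^2 − 352ac + 42c^2 − 24a + 36c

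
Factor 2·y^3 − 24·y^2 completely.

2·y^2(y − 12)

2·y^3 − 24·y^2
= 2(y^3 − 12·y^2)    [factor out 2]
= 2·y^2(y − 12)    [factor out y^2]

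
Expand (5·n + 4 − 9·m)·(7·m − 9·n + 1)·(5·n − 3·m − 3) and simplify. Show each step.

715·m·n^2 − 663·m^2·n − 160·m·n − 225·n^3 − 20·n^2 + 113·n + 132·m^2 − 69·m − 12 + 189·m^3

(5·n + 4 − 9·m)·(7·m − 9·n + 1)·(5·n − 3·m − 3)
= (35·m·n − 45·n^2 + 5·n + 28·m − 36·n + 4 − 63·m^2 + 81·m·n − 9·m)·(5·n − 3·m − 3)    [distributive law]
= (116·m·n − 45·n^2 − 31·n + 19·m + 4 − 63·m^2)·(5·n − 3·m − 3)    [combine like terms]
= 580·m·n^2 − 348·m^2·n − 348·m·n − 225·n^3 + 135·m·n^2 + 135·n^2 − 155·n^2 + 93·m·n + 93·n + 95·m·n − 57·m^2 − 57·m + 20·n − 12·m − 12 − 315·m^2·n + 189·m^3 + 189·m^2    [distributive law]
= 715·m·n^2 − 663·m^2·n − 160·m·n − 225·n^3 − 20·n^2 + 113·n + 132·m^2 − 69·m − 12 + 189·m^3    [combine like terms]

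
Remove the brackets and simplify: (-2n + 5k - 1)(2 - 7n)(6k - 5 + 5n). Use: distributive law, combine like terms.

(-2n + 5k - 1)(2 - 7n)(6k - 5 + 5n)
= (-4n + 14n^2 + 10k - 35kn - 2 + 7n)(6k - 5 + 5n)    [distributive law]
= (3n + 14n^2 + 10k - 35kn - 2)(6k - 5 + 5n)    [combine like terms]
= 18kn - 15n + 15n^2 + 84kn^2 - 70n^2 + 70n^3 + 60k^2 - 50k + 50kn - 210k^2n + 175kn - 175kn^2 - 12k + 10 - 10n    [distributive law]
= 243kn - 25n - 55n^2 - 91kn^2 + 70n^3 + 60k^2 - 62k - 210k^2n + 10    [combine like terms]

243kn - 25n - 55n^2 - 91kn^2 + 70n^3 + 60k^2 - 62k - 210k^2n + 10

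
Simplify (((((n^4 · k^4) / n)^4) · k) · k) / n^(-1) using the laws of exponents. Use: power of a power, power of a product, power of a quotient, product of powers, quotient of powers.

(((((n^4 · k^4) / n)^4) · k) · k) / n^(-1)
= (((((n^4 · k^4)^4) / (n^4)) · k) · k) / n^(-1)    [power of a quotient]
= ((((((n^4)^4) · ((k^4)^4)) / (n^4)) · k) · k) / n^(-1)    [power of a product]
= ((((n^16 · ((k^4)^4)) / (n^4)) · k) · k) / n^(-1)    [power of a power]
= ((((n^16 · k^16) / (n^4)) · k) · k) / n^(-1)    [power of a power]
= k^18·n^13    [quotient of powers; product of powers]

k^18·n^13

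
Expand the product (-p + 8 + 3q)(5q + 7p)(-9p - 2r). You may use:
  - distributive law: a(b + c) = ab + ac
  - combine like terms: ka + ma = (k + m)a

-144p^2q - 32pqr + 63p^3 + 14p^2r - 360pq - 80qr - 504p^2 - 112pr - 135pq^2 - 30q^2r

(-p + 8 + 3q)(5q + 7p)(-9p - 2r)
= (-5pq - 7p^2 + 40q + 56p + 15q^2 + 21pq)(-9p - 2r)    [distributive law]
= (16pq - 7p^2 + 40q + 56p + 15q^2)(-9p - 2r)    [combine like terms]
= -144p^2q - 32pqr + 63p^3 + 14p^2r - 360pq - 80qr - 504p^2 - 112pr - 135pq^2 - 30q^2r    [distributive law]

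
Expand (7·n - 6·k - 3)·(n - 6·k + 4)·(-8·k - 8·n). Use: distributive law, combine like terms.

(7·n - 6·k - 3)·(n - 6·k + 4)·(-8·k - 8·n)
= (7·n^2 - 42·k·n + 28·n - 6·k·n + 36·k^2 - 24·k - 3·n + 18·k - 12)·(-8·k - 8·n)    [distributive law]
= (7·n^2 - 48·k·n + 25·n + 36·k^2 - 6·k - 12)·(-8·k - 8·n)    [combine like terms]
= -56·k·n^2 - 56·n^3 + 384·k^2·n + 384·k·n^2 - 200·k·n - 200·n^2 - 288·k^3 - 288·k^2·n + 48·k^2 + 48·k·n + 96·k + 96·n    [distributive law]
= 328·k·n^2 - 56·n^3 + 96·k^2·n - 152·k·n - 200·n^2 - 288·k^3 + 48·k^2 + 96·k + 96·n    [combine like terms]

328·k·n^2 - 56·n^3 + 96·k^2·n - 152·k·n - 200·n^2 - 288·k^3 + 48·k^2 + 96·k + 96·n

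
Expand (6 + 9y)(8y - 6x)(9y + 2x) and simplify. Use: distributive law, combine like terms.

(6 + 9y)(8y - 6x)(9y + 2x)
= (48y - 36x + 72y² - 54xy)(9y + 2x)    [distributive law]
= 432y² + 96xy - 324xy - 72x² + 648y³ + 144xy² - 486xy² - 108x²y    [distributive law]
= 432y² - 228xy - 72x² + 648y³ - 342xy² - 108x²y    [combine like terms]

432y² - 228xy - 72x² + 648y³ - 342xy² - 108x²y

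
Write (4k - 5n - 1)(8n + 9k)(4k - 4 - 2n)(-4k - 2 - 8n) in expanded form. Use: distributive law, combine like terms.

-656k^3n + 1536k^2n + 1528k^2n^2 - 492kn - 740kn^2 + 752kn^3 - 576k^4 + 432k^3 + 216k^2 - 608n^2 - 1568n^3 - 640n^4 - 64n - 72k

(4k - 5n - 1)(8n + 9k)(4k - 4 - 2n)(-4k - 2 - 8n)
= (32kn + 36k^2 - 40n^2 - 45kn - 8n - 9k)(4k - 4 - 2n)(-4k - 2 - 8n)    [distributive law]
= (-13kn + 36k^2 - 40n^2 - 8n - 9k)(4k - 4 - 2n)(-4k - 2 - 8n)    [combine like terms]
= (-52k^2n + 52kn + 26kn^2 + 144k^3 - 144k^2 - 72k^2n - 160kn^2 + 160n^2 + 80n^3 - 32kn + 32n + 16n^2 - 36k^2 + 36k + 18kn)(-4k - 2 - 8n)    [distributive law]
= (-124k^2n + 38kn - 134kn^2 + 144k^3 - 180k^2 + 176n^2 + 80n^3 + 32n + 36k)(-4k - 2 - 8n)    [combine like terms]
= 496k^3n + 248k^2n + 992k^2n^2 - 152k^2n - 76kn - 304kn^2 + 536k^2n^2 + 268kn^2 + 1072kn^3 - 576k^4 - 288k^3 - 1152k^3n + 720k^3 + 360k^2 + 1440k^2n - 704kn^2 - 352n^2 - 1408n^3 - 320kn^3 - 160n^3 - 640n^4 - 128kn - 64n - 256n^2 - 144k^2 - 72k - 288kn    [distributive law]
= -656k^3n + 1536k^2n + 1528k^2n^2 - 492kn - 740kn^2 + 752kn^3 - 576k^4 + 432k^3 + 216k^2 - 608n^2 - 1568n^3 - 640n^4 - 64n - 72k    [combine like terms]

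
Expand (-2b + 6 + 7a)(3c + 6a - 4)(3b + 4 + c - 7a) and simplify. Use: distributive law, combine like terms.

(-2b + 6 + 7a)(3c + 6a - 4)(3b + 4 + c - 7a)
= (-6bc - 12ab + 8b + 18c + 36a - 24 + 21ac + 42a^2 - 28a)(3b + 4 + c - 7a)    [distributive law]
= (-6bc - 12ab + 8b + 18c + 8a - 24 + 21ac + 42a^2)(3b + 4 + c - 7a)    [combine like terms]
= -18b^2c - 24bc - 6bc^2 + 42abc - 36ab^2 - 48ab - 12abc + 84a^2b + 24b^2 + 32b + 8bc - 56ab + 54bc + 72c + 18c^2 - 126ac + 24ab + 32a + 8ac - 56a^2 - 72b - 96 - 24c + 168a + 63abc + 84ac + 21ac^2 - 147a^2c + 126a^2b + 168a^2 + 42a^2c - 294a^3    [distributive law]
= -18b^2c + 38bc - 6bc^2 + 93abc - 36ab^2 - 80ab + 210a^2b + 24b^2 - 40b + 48c + 18c^2 - 34ac + 200a + 112a^2 - 96 + 21ac^2 - 105a^2c - 294a^3    [combine like terms]

-18b^2c + 38bc - 6bc^2 + 93abc - 36ab^2 - 80ab + 210a^2b + 24b^2 - 40b + 48c + 18c^2 - 34ac + 200a + 112a^2 - 96 + 21ac^2 - 105a^2c - 294a^3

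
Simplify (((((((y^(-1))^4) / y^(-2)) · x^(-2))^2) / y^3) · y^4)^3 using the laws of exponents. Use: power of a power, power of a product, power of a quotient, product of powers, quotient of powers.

x^(-12)y^(-9)

(((((((y^(-1))^4) / y^(-2)) · x^(-2))^2) / y^3) · y^4)^3
= (((((((y^(-1))^4) / y^(-2)) · x^(-2))^2) / y^3)^3) · ((y^4)^3)    [power of a product]
= (((((((y^(-1))^4) / y^(-2)) · x^(-2))^2)^3) / ((y^3)^3)) · ((y^4)^3)    [power of a quotient]
= ((((((y^(-1))^4) / y^(-2)) · x^(-2))^6) / ((y^3)^3)) · ((y^4)^3)    [power of a power]
= ((((((y^(-1))^4) / y^(-2))^6) · ((x^(-2))^6)) / ((y^3)^3)) · ((y^4)^3)    [power of a product]
= ((((((y^(-1))^4)^6) / ((y^(-2))^6)) · ((x^(-2))^6)) / ((y^3)^3)) · ((y^4)^3)    [power of a quotient]
= (((((y^(-1))^24) / ((y^(-2))^6)) · ((x^(-2))^6)) / ((y^3)^3)) · ((y^4)^3)    [power of a power]
= (((y^(-24) / ((y^(-2))^6)) · ((x^(-2))^6)) / ((y^3)^3)) · ((y^4)^3)    [power of a power]
= (((y^(-24) / y^(-12)) · ((x^(-2))^6)) / ((y^3)^3)) · ((y^4)^3)    [power of a power]
= ((y^(-12) · ((x^(-2))^6)) / ((y^3)^3)) · ((y^4)^3)    [quotient of powers]
= ((y^(-12) · x^(-12)) / ((y^3)^3)) · ((y^4)^3)    [power of a power]
= ((y^(-12) · x^(-12)) / y^9) · ((y^4)^3)    [power of a power]
= ((y^(-12) · x^(-12)) / y^9) · y^12    [power of a power]
= x^(-12)y^(-9)    [quotient of powers; product of powers]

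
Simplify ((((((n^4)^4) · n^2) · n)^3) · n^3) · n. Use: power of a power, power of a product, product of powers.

n^61

((((((n^4)^4) · n^2) · n)^3) · n^3) · n
= ((((((n^4)^4) · n^2)^3) · (n^3)) · n^3) · n    [power of a product]
= ((((((n^4)^4)^3) · ((n^2)^3)) · (n^3)) · n^3) · n    [power of a product]
= (((((n^4)^12) · ((n^2)^3)) · (n^3)) · n^3) · n    [power of a power]
= ((((n^48) · ((n^2)^3)) · (n^3)) · n^3) · n    [power of a power]
= (((n^48 · n^6) · (n^3)) · n^3) · n    [power of a power]
= ((n^54 · (n^3)) · n^3) · n    [product of powers]
= (n^57 · n^3) · n    [product of powers]
= n^60 · n    [product of powers]
= n^61    [product of powers]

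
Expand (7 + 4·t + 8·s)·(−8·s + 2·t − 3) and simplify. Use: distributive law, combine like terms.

−80·s + 2·t − 21 − 16·s·t + 8·t² − 64·s²

(7 + 4·t + 8·s)·(−8·s + 2·t − 3)
= −56·s + 14·t − 21 − 32·s·t + 8·t² − 12·t − 64·s² + 16·s·t − 24·s    [distributive law]
= −80·s + 2·t − 21 − 16·s·t + 8·t² − 64·s²    [combine like terms]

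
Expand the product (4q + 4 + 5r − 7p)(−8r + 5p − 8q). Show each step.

(4q + 4 + 5r − 7p)(−8r + 5p − 8q)
= −32qr + 20pq − 32q² − 32r + 20p − 32q − 40r² + 25pr − 40qr + 56pr − 35p² + 56pq    [distributive law]
= −72qr + 76pq − 32q² − 32r + 20p − 32q − 40r² + 81pr − 35p²    [combine like terms]

−72qr + 76pq − 32q² − 32r + 20p − 32q − 40r² + 81pr − 35p²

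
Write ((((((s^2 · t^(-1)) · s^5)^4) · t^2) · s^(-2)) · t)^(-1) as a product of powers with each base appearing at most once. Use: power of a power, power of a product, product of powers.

s^(-26)t

((((((s^2 · t^(-1)) · s^5)^4) · t^2) · s^(-2)) · t)^(-1)
= ((((((s^2 · t^(-1)) · s^5)^4) · t^2) · s^(-2))^(-1)) · (t^(-1))    [power of a product]
= ((((((s^2 · t^(-1)) · s^5)^4) · t^2)^(-1)) · ((s^(-2))^(-1))) · (t^(-1))    [power of a product]
= ((((((s^2 · t^(-1)) · s^5)^4)^(-1)) · ((t^2)^(-1))) · ((s^(-2))^(-1))) · (t^(-1))    [power of a product]
= (((((s^2 · t^(-1)) · s^5)^(-4)) · ((t^2)^(-1))) · ((s^(-2))^(-1))) · (t^(-1))    [power of a power]
= (((((s^2 · t^(-1))^(-4)) · ((s^5)^(-4))) · ((t^2)^(-1))) · ((s^(-2))^(-1))) · (t^(-1))    [power of a product]
= ((((((s^2)^(-4)) · ((t^(-1))^(-4))) · ((s^5)^(-4))) · ((t^2)^(-1))) · ((s^(-2))^(-1))) · (t^(-1))    [power of a product]
= ((((s^(-8) · ((t^(-1))^(-4))) · ((s^5)^(-4))) · ((t^2)^(-1))) · ((s^(-2))^(-1))) · (t^(-1))    [power of a power]
= ((((s^(-8) · t^4) · ((s^5)^(-4))) · ((t^2)^(-1))) · ((s^(-2))^(-1))) · (t^(-1))    [power of a power]
= ((((s^(-8) · t^4) · s^(-20)) · ((t^2)^(-1))) · ((s^(-2))^(-1))) · (t^(-1))    [power of a power]
= ((((s^(-8) · t^4) · s^(-20)) · t^(-2)) · ((s^(-2))^(-1))) · (t^(-1))    [power of a power]
= ((((s^(-8) · t^4) · s^(-20)) · t^(-2)) · s^2) · (t^(-1))    [power of a power]
= s^(-26)t    [product of powers]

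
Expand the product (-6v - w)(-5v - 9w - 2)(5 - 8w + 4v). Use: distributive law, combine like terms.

(-6v - w)(-5v - 9w - 2)(5 - 8w + 4v)
= (30v² + 54vw + 12v + 5vw + 9w² + 2w)(5 - 8w + 4v)    [distributive law]
= (30v² + 59vw + 12v + 9w² + 2w)(5 - 8w + 4v)    [combine like terms]
= 150v² - 240v²w + 120v³ + 295vw - 472vw² + 236v²w + 60v - 96vw + 48v² + 45w² - 72w³ + 36vw² + 10w - 16w² + 8vw    [distributive law]
= 198v² - 4v²w + 120v³ + 207vw - 436vw² + 60v + 29w² - 72w³ + 10w    [combine like terms]

198v² - 4v²w + 120v³ + 207vw - 436vw² + 60v + 29w² - 72w³ + 10w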